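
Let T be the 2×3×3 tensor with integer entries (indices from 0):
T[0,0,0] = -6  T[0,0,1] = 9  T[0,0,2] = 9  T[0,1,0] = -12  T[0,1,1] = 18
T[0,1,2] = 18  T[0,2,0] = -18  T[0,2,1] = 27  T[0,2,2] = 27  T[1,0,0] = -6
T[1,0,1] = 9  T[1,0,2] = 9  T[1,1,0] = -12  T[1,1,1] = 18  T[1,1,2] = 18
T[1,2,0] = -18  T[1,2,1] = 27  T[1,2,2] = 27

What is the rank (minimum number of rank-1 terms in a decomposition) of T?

1

Lower bound: T ≠ 0 (e.g. T[0,0,0] = -6), so rank(T) ≥ 1.
Upper bound: if T = a ⊗ b ⊗ c then every fibre of T is a multiple of the corresponding factor, so read the factors off the fibres through the nonzero entry T[0,0,0] = -6.
The mode-1 fibre T[:,0,0] = [-6, -6] gives a = [1, 1] (primitive direction); the mode-2 fibre T[0,:,0] = [-6, -12, -18] gives b = [1, 2, 3]; then c[k] = T[0,0,k] / (a[0]·b[0]) = [-6, 9, 9] / 1 = [-6, 9, 9].
Expanding [1, 1] ⊗ [1, 2, 3] ⊗ [-6, 9, 9] reproduces all 18 entries of T, so T = [1, 1] ⊗ [1, 2, 3] ⊗ [-6, 9, 9] and rank(T) ≤ 1.
These bounds meet, so rank(T) = 1.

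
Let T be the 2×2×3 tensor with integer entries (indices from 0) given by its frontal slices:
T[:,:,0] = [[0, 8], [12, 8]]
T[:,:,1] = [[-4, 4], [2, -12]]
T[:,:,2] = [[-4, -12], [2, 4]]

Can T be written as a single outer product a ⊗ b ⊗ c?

The mode-3 unfolding of T (rows indexed by k, columns by (i,j) = (0,0), (0,1), (1,0), (1,1)) is [[0, 8, 12, 8], [-4, 4, 2, -12], [-4, -12, 2, 4]].
There the 3×3 minor on rows k ∈ {0, 1, 2}, columns (i,j) ∈ {(0,0), (0,1), (1,0)} is det [[0, 8, 12], [-4, 4, 2], [-4, -12, 2]] = 768 ≠ 0, so this unfolding has rank ≥ 3; CP rank is at least every unfolding rank, so rank(T) ≥ 3.
In particular rank(T) ≥ 3 > 1, so T is not rank-1.

No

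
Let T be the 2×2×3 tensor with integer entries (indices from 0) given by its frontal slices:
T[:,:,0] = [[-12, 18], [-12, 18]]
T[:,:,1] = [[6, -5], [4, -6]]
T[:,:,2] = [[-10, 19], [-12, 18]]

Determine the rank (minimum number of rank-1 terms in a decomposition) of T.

2

Lower bound: the mode-3 unfolding of T (rows indexed by k, columns by (i,j) = (0,0), (0,1), (1,0), (1,1)) is [[-12, 18, -12, 18], [6, -5, 4, -6], [-10, 19, -12, 18]].
There the 2×2 minor on rows k ∈ {0, 1}, columns (i,j) ∈ {(0,0), (0,1)} is det [[-12, 18], [6, -5]] = -48 ≠ 0, so this unfolding has rank ≥ 2; CP rank is at least every unfolding rank, so rank(T) ≥ 2. (This is only a lower bound: in general the CP rank may exceed every unfolding rank, so we still need to exhibit 2 rank-1 terms summing to T.)
Upper bound — finding two terms. Write S_k = T[:,:,k] for the frontal slices: S₀ = [[-12, 18], [-12, 18]], S₁ = [[6, -5], [4, -6]], S₂ = [[-10, 19], [-12, 18]].
If T = a₁ ⊗ b₁ ⊗ c₁ + a₂ ⊗ b₂ ⊗ c₂ then each S_k = c₁[k]·a₁b₁ᵀ + c₂[k]·a₂b₂ᵀ. S₀ and S₁ are linearly independent, so a₁b₁ᵀ and a₂b₂ᵀ must span the same plane of matrices: they are the rank-1 matrices of the form x·S₀ + y·S₁.
det(x·S₀ + y·S₁) is 48·xy − 16·y² = 16·(3·x − y)(y), vanishing at (x:y) = (1:3) and (1:0).
M₁ = S₀ + 3·S₁ = [[6, 3], [0, 0]] = 3·(1, 0)(2, 1)ᵀ and M₂ = S₀ = [[-12, 18], [-12, 18]] = (-6)·(1, 1)(2, -3)ᵀ, so take a₁ = (1, 0), b₁ = (2, 1), a₂ = (1, 1), b₂ = (2, -3).
Each slice is an integer combination of E₁ = a₁b₁ᵀ and E₂ = a₂b₂ᵀ: S₀ = −6·E₂, S₁ = E₁ + 2·E₂, S₂ = E₁ − 6·E₂; reading off coefficients, c₁ = (0, 1, 1) and c₂ = (-6, 2, -6).
Hence T = (1, 0) ⊗ (2, 1) ⊗ (0, 1, 1) + (1, 1) ⊗ (2, -3) ⊗ (-6, 2, -6), so rank(T) ≤ 2.
These bounds meet, so rank(T) = 2.
Check entry T[0,1,0] = 18: (1)·(1)·(0) + (1)·(-3)·(-6) = 18.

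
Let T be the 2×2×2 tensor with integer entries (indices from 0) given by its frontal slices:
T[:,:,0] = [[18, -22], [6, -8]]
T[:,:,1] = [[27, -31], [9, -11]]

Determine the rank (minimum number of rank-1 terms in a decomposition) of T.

Lower bound: the mode-3 unfolding of T (rows indexed by k, columns by (i,j) = (0,0), (0,1), (1,0), (1,1)) is [[18, -22, 6, -8], [27, -31, 9, -11]].
There the 2×2 minor on rows k ∈ {0, 1}, columns (i,j) ∈ {(0,0), (0,1)} is det [[18, -22], [27, -31]] = 36 ≠ 0, so this unfolding has rank ≥ 2; CP rank is at least every unfolding rank, so rank(T) ≥ 2. (Flattening ranks never certify an upper bound on CP rank; for that we must actually write T with 2 rank-1 terms.)
Upper bound — finding two terms. Write S_k = T[:,:,k] for the frontal slices: S₀ = [[18, -22], [6, -8]], S₁ = [[27, -31], [9, -11]].
If T = a₁ (x) b₁ (x) c₁ + a₂ (x) b₂ (x) c₂ then each S_k = c₁[k]·a₁b₁ᵀ + c₂[k]·a₂b₂ᵀ. S₀ and S₁ are linearly independent, so a₁b₁ᵀ and a₂b₂ᵀ must span the same plane of matrices: they are the rank-1 matrices of the form x·S₀ + y·S₁.
det(x·S₀ + y·S₁) is −12·x² − 30·xy − 18·y² = (-6)·(2·x + 3·y)(x + y), vanishing at (x:y) = (3:-2) and (1:-1).
M₁ = 3·S₀ − 2·S₁ = [[0, -4], [0, -2]] = (-2)·(2, 1)(0, 1)ᵀ and M₂ = S₀ − S₁ = [[-9, 9], [-3, 3]] = (-3)·(3, 1)(1, -1)ᵀ, so take a₁ = (2, 1), b₁ = (0, 1), a₂ = (3, 1), b₂ = (1, -1).
Each slice is an integer combination of E₁ = a₁b₁ᵀ and E₂ = a₂b₂ᵀ: S₀ = −2·E₁ + 6·E₂, S₁ = −2·E₁ + 9·E₂; reading off coefficients, c₁ = (-2, -2) and c₂ = (6, 9).
Hence T = (2, 1) (x) (0, 1) (x) (-2, -2) + (3, 1) (x) (1, -1) (x) (6, 9), so rank(T) ≤ 2.
These bounds meet, so rank(T) = 2.

2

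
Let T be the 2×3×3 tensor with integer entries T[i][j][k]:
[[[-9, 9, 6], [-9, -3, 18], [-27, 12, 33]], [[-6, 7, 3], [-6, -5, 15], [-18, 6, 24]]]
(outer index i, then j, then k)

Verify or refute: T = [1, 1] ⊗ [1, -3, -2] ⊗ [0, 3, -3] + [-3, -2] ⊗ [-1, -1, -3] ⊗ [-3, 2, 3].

Reconstruct entrywise from the claimed factors. For example, T[0,2,0] = -27 and Σₗ aₗ[0]bₗ[2]cₗ[0] = (1)·(-2)·(0) + (-3)·(-3)·(-3) = -27; checking all 18 entries, every one matches. The claim holds.

Yes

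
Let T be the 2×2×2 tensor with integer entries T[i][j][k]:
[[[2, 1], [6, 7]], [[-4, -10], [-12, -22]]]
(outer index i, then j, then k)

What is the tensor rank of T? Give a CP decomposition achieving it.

rank(T) = 2

Lower bound: the mode-3 unfolding of T (rows indexed by k, columns by (i,j) = (0,0), (0,1), (1,0), (1,1)) is [[2, 6, -4, -12], [1, 7, -10, -22]].
There the 2×2 minor on rows k ∈ {0, 1}, columns (i,j) ∈ {(0,0), (0,1)} is det [[2, 6], [1, 7]] = 8 ≠ 0, so this unfolding has rank ≥ 2; CP rank is at least every unfolding rank, so rank(T) ≥ 2. (Flattening ranks never certify an upper bound on CP rank; for that we must actually write T with 2 rank-1 terms.)
Upper bound — finding two terms. Write S_k = T[:,:,k] for the frontal slices: S₀ = [[2, 6], [-4, -12]], S₁ = [[1, 7], [-10, -22]].
If T = a₁ (x) b₁ (x) c₁ + a₂ (x) b₂ (x) c₂ then each S_k = c₁[k]·a₁b₁ᵀ + c₂[k]·a₂b₂ᵀ. S₀ and S₁ are linearly independent, so a₁b₁ᵀ and a₂b₂ᵀ must span the same plane of matrices: they are the rank-1 matrices of the form x·S₀ + y·S₁.
det(x·S₀ + y·S₁) is 32·xy + 48·y² = 16·(2·x + 3·y)(y), vanishing at (x:y) = (3:-2) and (1:0).
M₁ = 3·S₀ − 2·S₁ = [[4, 4], [8, 8]] = 4·(1, 2)(1, 1)ᵀ and M₂ = S₀ = [[2, 6], [-4, -12]] = 2·(1, -2)(1, 3)ᵀ, so take a₁ = (1, 2), b₁ = (1, 1), a₂ = (1, -2), b₂ = (1, 3).
Each slice is an integer combination of E₁ = a₁b₁ᵀ and E₂ = a₂b₂ᵀ: S₀ = 2·E₂, S₁ = −2·E₁ + 3·E₂; reading off coefficients, c₁ = (0, -2) and c₂ = (2, 3).
Hence T = (1, 2) (x) (1, 1) (x) (0, -2) + (1, -2) (x) (1, 3) (x) (2, 3), so rank(T) ≤ 2.
These bounds meet, so rank(T) = 2.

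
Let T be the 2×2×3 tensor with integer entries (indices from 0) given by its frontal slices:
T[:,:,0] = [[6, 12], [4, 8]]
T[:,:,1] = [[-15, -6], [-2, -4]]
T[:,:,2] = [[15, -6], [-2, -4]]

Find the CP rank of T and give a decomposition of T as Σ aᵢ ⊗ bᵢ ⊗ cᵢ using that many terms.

Lower bound: the mode-2 unfolding of T (rows indexed by j, columns by (i,k) = (0,0), (0,1), (0,2), (1,0), (1,1), (1,2)) is [[6, -15, 15, 4, -2, -2], [12, -6, -6, 8, -4, -4]].
There the 2×2 minor on rows j ∈ {0, 1}, columns (i,k) ∈ {(0,0), (0,1)} is det [[6, -15], [12, -6]] = 144 ≠ 0, so this unfolding has rank ≥ 2; CP rank is at least every unfolding rank, so rank(T) ≥ 2. (This is only a lower bound: in general the CP rank may exceed every unfolding rank, so we still need to exhibit 2 rank-1 terms summing to T.)
Upper bound — finding two terms. Write S_k = T[:,:,k] for the frontal slices: S₀ = [[6, 12], [4, 8]], S₁ = [[-15, -6], [-2, -4]], S₂ = [[15, -6], [-2, -4]].
If T = a₁ ⊗ b₁ ⊗ c₁ + a₂ ⊗ b₂ ⊗ c₂ then each S_k = c₁[k]·a₁b₁ᵀ + c₂[k]·a₂b₂ᵀ. S₀ and S₁ are linearly independent, so a₁b₁ᵀ and a₂b₂ᵀ must span the same plane of matrices: they are the rank-1 matrices of the form x·S₀ + y·S₁.
det(x·S₀ + y·S₁) is −96·xy + 48·y² = (-48)·(2·x − y)(y), vanishing at (x:y) = (1:2) and (1:0).
M₁ = S₀ + 2·S₁ = [[-24, 0], [0, 0]] = (-24)·(1, 0)(1, 0)ᵀ and M₂ = S₀ = [[6, 12], [4, 8]] = 2·(3, 2)(1, 2)ᵀ, so take a₁ = (1, 0), b₁ = (1, 0), a₂ = (3, 2), b₂ = (1, 2).
Each slice is an integer combination of E₁ = a₁b₁ᵀ and E₂ = a₂b₂ᵀ: S₀ = 2·E₂, S₁ = −12·E₁ − E₂, S₂ = 18·E₁ − E₂; reading off coefficients, c₁ = (0, -12, 18) and c₂ = (2, -1, -1).
Hence T = (1, 0) ⊗ (1, 0) ⊗ (0, -12, 18) + (3, 2) ⊗ (1, 2) ⊗ (2, -1, -1), so rank(T) ≤ 2.
These bounds meet, so rank(T) = 2.

rank(T) = 2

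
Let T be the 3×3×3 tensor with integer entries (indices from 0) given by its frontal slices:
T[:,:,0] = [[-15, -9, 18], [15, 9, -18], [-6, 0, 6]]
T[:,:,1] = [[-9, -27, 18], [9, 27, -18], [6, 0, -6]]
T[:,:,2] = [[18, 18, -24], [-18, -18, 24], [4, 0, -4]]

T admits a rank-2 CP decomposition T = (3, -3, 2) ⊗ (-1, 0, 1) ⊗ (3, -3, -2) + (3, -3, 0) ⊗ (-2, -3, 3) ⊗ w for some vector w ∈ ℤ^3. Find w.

Subtract the known terms from T to get the rank-1 residual R = (3, -3, 0) ⊗ (-2, -3, 3) ⊗ w, so R[i,j,k] = a[i]·b[j]·w[k]. Pick indices with nonzero a[0]·b[0] = (3)·(-2) = -6. Only the fibre through (0,0,·) is needed: R[0,0,:] = T[0,0,:] − Σₗ aₗ[0]bₗ[0]cₗ = [-15, -9, 18] − (3)·(-1)·(3, -3, -2) = [-6, -18, 12]. Then w[k] = R[0,0,k] / -6 for each k, giving w = [-6, -18, 12] / -6 = (1, 3, -2).

w = (1, 3, -2)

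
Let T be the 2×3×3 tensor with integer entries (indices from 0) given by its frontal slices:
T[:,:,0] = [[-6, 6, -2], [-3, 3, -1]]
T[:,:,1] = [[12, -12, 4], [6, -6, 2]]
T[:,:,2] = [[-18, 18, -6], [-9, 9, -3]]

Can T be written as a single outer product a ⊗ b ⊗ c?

Yes

If T = a ⊗ b ⊗ c then every fibre of T is a multiple of the corresponding factor, so read the factors off the fibres through the nonzero entry T[0,0,0] = -6.
The mode-1 fibre T[:,0,0] = [-6, -3] gives a = [2, 1] (primitive direction); the mode-2 fibre T[0,:,0] = [-6, 6, -2] gives b = [3, -3, 1]; then c[k] = T[0,0,k] / (a[0]·b[0]) = [-6, 12, -18] / 6 = [-1, 2, -3].
Expanding [2, 1] ⊗ [3, -3, 1] ⊗ [-1, 2, -3] reproduces all 18 entries of T, so T = [2, 1] ⊗ [3, -3, 1] ⊗ [-1, 2, -3] and rank(T) ≤ 1.
Equivalently every frontal slice T[:,:,k] is c[k] times the rank-1 matrix [2, 1] ⊗ [3, -3, 1]. So T has rank 1 (it is nonzero).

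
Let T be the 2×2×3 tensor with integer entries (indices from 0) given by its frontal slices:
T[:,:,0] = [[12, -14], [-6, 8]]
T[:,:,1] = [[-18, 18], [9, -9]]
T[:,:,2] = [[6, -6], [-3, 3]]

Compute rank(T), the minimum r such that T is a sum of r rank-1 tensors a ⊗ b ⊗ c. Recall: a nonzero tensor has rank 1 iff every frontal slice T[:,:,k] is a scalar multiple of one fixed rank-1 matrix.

Lower bound: the mode-3 unfolding of T (rows indexed by k, columns by (i,j) = (0,0), (0,1), (1,0), (1,1)) is [[12, -14, -6, 8], [-18, 18, 9, -9], [6, -6, -3, 3]].
There the 2×2 minor on rows k ∈ {0, 1}, columns (i,j) ∈ {(0,0), (0,1)} is det [[12, -14], [-18, 18]] = -36 ≠ 0, so this unfolding has rank ≥ 2; CP rank is at least every unfolding rank, so rank(T) ≥ 2. (Flattening ranks never certify an upper bound on CP rank; for that we must actually write T with 2 rank-1 terms.)
Upper bound — finding two terms. Write S_k = T[:,:,k] for the frontal slices: S₀ = [[12, -14], [-6, 8]], S₁ = [[-18, 18], [9, -9]], S₂ = [[6, -6], [-3, 3]].
If T = a₁ ⊗ b₁ ⊗ c₁ + a₂ ⊗ b₂ ⊗ c₂ then each S_k = c₁[k]·a₁b₁ᵀ + c₂[k]·a₂b₂ᵀ. S₀ and S₁ are linearly independent, so a₁b₁ᵀ and a₂b₂ᵀ must span the same plane of matrices: they are the rank-1 matrices of the form x·S₀ + y·S₁.
det(x·S₀ + y·S₁) is 12·x² − 18·xy = 6·(2·x − 3·y)(x), vanishing at (x:y) = (3:2) and (0:1).
M₁ = 3·S₀ + 2·S₁ = [[0, -6], [0, 6]] = (-6)·[1, -1][0, 1]ᵀ and M₂ = S₁ = [[-18, 18], [9, -9]] = (-9)·[2, -1][1, -1]ᵀ, so take a₁ = [1, -1], b₁ = [0, 1], a₂ = [2, -1], b₂ = [1, -1].
Each slice is an integer combination of E₁ = a₁b₁ᵀ and E₂ = a₂b₂ᵀ: S₀ = −2·E₁ + 6·E₂, S₁ = −9·E₂, S₂ = 3·E₂; reading off coefficients, c₁ = [-2, 0, 0] and c₂ = [6, -9, 3].
Hence T = [1, -1] ⊗ [0, 1] ⊗ [-2, 0, 0] + [2, -1] ⊗ [1, -1] ⊗ [6, -9, 3], so rank(T) ≤ 2.
These bounds meet, so rank(T) = 2.
Check entry T[1,0,1] = 9: (-1)·(0)·(0) + (-1)·(1)·(-9) = 9.

2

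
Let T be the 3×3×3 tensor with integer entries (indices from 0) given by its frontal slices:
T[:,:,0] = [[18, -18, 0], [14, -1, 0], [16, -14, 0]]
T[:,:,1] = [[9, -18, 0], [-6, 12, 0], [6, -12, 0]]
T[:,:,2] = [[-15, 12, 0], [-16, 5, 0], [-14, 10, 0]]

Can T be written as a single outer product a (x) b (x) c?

No

The mode-3 unfolding of T (rows indexed by k, columns by (i,j) = (0,0), (0,1), (0,2), (1,0), (1,1), (1,2), (2,0), (2,1), (2,2)) is [[18, -18, 0, 14, -1, 0, 16, -14, 0], [9, -18, 0, -6, 12, 0, 6, -12, 0], [-15, 12, 0, -16, 5, 0, -14, 10, 0]].
There the 2×2 minor on rows k ∈ {0, 1}, columns (i,j) ∈ {(0,0), (0,1)} is det [[18, -18], [9, -18]] = -162 ≠ 0, so this unfolding has rank ≥ 2; CP rank is at least every unfolding rank, so rank(T) ≥ 2.
In particular rank(T) ≥ 2 > 1, so T is not rank-1.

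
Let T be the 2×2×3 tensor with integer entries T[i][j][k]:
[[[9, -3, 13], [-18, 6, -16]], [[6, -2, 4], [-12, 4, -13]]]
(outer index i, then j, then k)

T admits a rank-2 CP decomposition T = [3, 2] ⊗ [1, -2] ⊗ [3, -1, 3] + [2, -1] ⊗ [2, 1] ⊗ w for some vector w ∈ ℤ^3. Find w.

Subtract the known terms from T to get the rank-1 residual R = [2, -1] ⊗ [2, 1] ⊗ w, so R[i,j,k] = a[i]·b[j]·w[k]. Pick indices with nonzero a[0]·b[0] = (2)·(2) = 4. Only the fibre through (0,0,·) is needed: R[0,0,:] = T[0,0,:] − Σₗ aₗ[0]bₗ[0]cₗ = [9, -3, 13] − (3)·(1)·[3, -1, 3] = [0, 0, 4]. Then w[k] = R[0,0,k] / 4 for each k, giving w = [0, 0, 4] / 4 = [0, 0, 1].

w = [0, 0, 1]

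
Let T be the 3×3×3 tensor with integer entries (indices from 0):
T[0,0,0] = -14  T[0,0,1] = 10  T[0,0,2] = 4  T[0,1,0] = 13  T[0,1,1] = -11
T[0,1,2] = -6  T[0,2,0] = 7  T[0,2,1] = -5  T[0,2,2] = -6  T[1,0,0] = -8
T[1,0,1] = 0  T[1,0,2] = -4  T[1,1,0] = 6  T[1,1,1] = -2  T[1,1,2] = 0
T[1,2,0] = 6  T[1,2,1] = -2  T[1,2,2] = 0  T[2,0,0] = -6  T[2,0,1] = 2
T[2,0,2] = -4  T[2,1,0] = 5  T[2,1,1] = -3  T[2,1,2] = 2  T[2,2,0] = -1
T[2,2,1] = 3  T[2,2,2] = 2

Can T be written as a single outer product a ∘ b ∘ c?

The mode-1 unfolding of T (rows indexed by i, columns by (j,k) = (0,0), (0,1), (0,2), (1,0), (1,1), (1,2), (2,0), (2,1), (2,2)) is [[-14, 10, 4, 13, -11, -6, 7, -5, -6], [-8, 0, -4, 6, -2, 0, 6, -2, 0], [-6, 2, -4, 5, -3, 2, -1, 3, 2]].
There the 3×3 minor on rows i ∈ {0, 1, 2}, columns (j,k) ∈ {(0,0), (0,1), (0,2)} is det [[-14, 10, 4], [-8, 0, -4], [-6, 2, -4]] = -256 ≠ 0, so this unfolding has rank ≥ 3; CP rank is at least every unfolding rank, so rank(T) ≥ 3.
In particular rank(T) ≥ 3 > 1, so T is not rank-1.

No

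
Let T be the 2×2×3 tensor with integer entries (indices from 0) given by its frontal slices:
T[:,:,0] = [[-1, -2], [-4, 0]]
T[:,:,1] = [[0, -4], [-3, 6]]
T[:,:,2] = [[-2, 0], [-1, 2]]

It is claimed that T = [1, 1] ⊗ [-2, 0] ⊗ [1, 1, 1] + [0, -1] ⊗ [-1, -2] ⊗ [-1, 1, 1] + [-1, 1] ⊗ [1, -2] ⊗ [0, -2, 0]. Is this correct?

Reconstruct entry (0,0,0) from the claimed factors: Σₗ aₗ[0]bₗ[0]cₗ[0] = (1)·(-2)·(1) + (0)·(-1)·(-1) + (-1)·(1)·(0) = -2, but T[0,0,0] = -1. The claim is false.

No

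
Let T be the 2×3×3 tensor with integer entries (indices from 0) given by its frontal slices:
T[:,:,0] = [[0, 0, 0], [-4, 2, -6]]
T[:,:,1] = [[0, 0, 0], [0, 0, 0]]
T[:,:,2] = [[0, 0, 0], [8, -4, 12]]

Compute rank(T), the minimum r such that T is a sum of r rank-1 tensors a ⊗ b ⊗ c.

1

Lower bound: T ≠ 0 (e.g. T[1,0,0] = -4), so rank(T) ≥ 1.
Upper bound: if T = a ⊗ b ⊗ c then every fibre of T is a multiple of the corresponding factor, so read the factors off the fibres through the nonzero entry T[1,0,0] = -4.
The mode-1 fibre T[:,0,0] = [0, -4] gives a = [0, 1] (primitive direction); the mode-2 fibre T[1,:,0] = [-4, 2, -6] gives b = [2, -1, 3]; then c[k] = T[1,0,k] / (a[1]·b[0]) = [-4, 0, 8] / 2 = [-2, 0, 4].
Expanding [0, 1] ⊗ [2, -1, 3] ⊗ [-2, 0, 4] reproduces all 18 entries of T, so T = [0, 1] ⊗ [2, -1, 3] ⊗ [-2, 0, 4] and rank(T) ≤ 1.
These bounds meet, so rank(T) = 1.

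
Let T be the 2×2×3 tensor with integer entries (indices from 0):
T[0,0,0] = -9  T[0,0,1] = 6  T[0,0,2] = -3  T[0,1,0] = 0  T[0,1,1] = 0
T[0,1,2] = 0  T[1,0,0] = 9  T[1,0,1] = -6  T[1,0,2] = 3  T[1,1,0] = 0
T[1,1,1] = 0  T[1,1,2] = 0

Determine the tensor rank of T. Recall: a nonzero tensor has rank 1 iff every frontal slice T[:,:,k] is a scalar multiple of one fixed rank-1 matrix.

1

Lower bound: T ≠ 0 (e.g. T[0,0,0] = -9), so rank(T) ≥ 1.
Upper bound: if T = a ⊗ b ⊗ c then every fibre of T is a multiple of the corresponding factor, so read the factors off the fibres through the nonzero entry T[0,0,0] = -9.
The mode-1 fibre T[:,0,0] = [-9, 9] gives a = [1, -1] (primitive direction); the mode-2 fibre T[0,:,0] = [-9, 0] gives b = [1, 0]; then c[k] = T[0,0,k] / (a[0]·b[0]) = [-9, 6, -3] / 1 = [-9, 6, -3].
Expanding [1, -1] ⊗ [1, 0] ⊗ [-9, 6, -3] reproduces all 12 entries of T, so T = [1, -1] ⊗ [1, 0] ⊗ [-9, 6, -3] and rank(T) ≤ 1.
These bounds meet, so rank(T) = 1.
Check entry T[1,0,1] = -6: (-1)·(1)·(6) = -6.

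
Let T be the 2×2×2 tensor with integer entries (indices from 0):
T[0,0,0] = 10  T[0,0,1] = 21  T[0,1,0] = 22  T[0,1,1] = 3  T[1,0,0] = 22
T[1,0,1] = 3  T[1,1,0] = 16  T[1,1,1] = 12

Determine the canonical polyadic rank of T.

2

Lower bound: the mode-1 unfolding of T (rows indexed by i, columns by (j,k) = (0,0), (0,1), (1,0), (1,1)) is [[10, 21, 22, 3], [22, 3, 16, 12]].
There the 2×2 minor on rows i ∈ {0, 1}, columns (j,k) ∈ {(0,0), (0,1)} is det [[10, 21], [22, 3]] = -432 ≠ 0, so this unfolding has rank ≥ 2; CP rank is at least every unfolding rank, so rank(T) ≥ 2. (Unfolding ranks only ever bound the CP rank from below — rank(T) can be strictly larger than all of them — so the matching upper bound has to come from an explicit 2-term decomposition.)
Upper bound — finding two terms. Write S_k = T[:,:,k] for the frontal slices: S₀ = [[10, 22], [22, 16]], S₁ = [[21, 3], [3, 12]].
If T = a₁ ⊗ b₁ ⊗ c₁ + a₂ ⊗ b₂ ⊗ c₂ then each S_k = c₁[k]·a₁b₁ᵀ + c₂[k]·a₂b₂ᵀ. S₀ and S₁ are linearly independent, so a₁b₁ᵀ and a₂b₂ᵀ must span the same plane of matrices: they are the rank-1 matrices of the form x·S₀ + y·S₁.
det(x·S₀ + y·S₁) is −324·x² + 324·xy + 243·y² = (-81)·(2·x − 3·y)(2·x + y), vanishing at (x:y) = (3:2) and (1:-2).
M₁ = 3·S₀ + 2·S₁ = [[72, 72], [72, 72]] = 72·[1, 1][1, 1]ᵀ and M₂ = S₀ − 2·S₁ = [[-32, 16], [16, -8]] = (-8)·[2, -1][2, -1]ᵀ, so take a₁ = [1, 1], b₁ = [1, 1], a₂ = [2, -1], b₂ = [2, -1].
Each slice is an integer combination of E₁ = a₁b₁ᵀ and E₂ = a₂b₂ᵀ: S₀ = 18·E₁ − 2·E₂, S₁ = 9·E₁ + 3·E₂; reading off coefficients, c₁ = [18, 9] and c₂ = [-2, 3].
Hence T = [1, 1] ⊗ [1, 1] ⊗ [18, 9] + [2, -1] ⊗ [2, -1] ⊗ [-2, 3], so rank(T) ≤ 2.
These bounds meet, so rank(T) = 2.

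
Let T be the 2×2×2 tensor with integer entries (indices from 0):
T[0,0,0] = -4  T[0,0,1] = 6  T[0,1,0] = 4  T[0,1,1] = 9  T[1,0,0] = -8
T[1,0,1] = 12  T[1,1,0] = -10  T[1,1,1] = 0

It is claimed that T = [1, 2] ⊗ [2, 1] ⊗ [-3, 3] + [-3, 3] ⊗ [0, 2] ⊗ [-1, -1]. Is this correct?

No

Reconstruct entry (0,0,0) from the claimed factors: Σₗ aₗ[0]bₗ[0]cₗ[0] = (1)·(2)·(-3) + (-3)·(0)·(-1) = -6, but T[0,0,0] = -4. The claim is false.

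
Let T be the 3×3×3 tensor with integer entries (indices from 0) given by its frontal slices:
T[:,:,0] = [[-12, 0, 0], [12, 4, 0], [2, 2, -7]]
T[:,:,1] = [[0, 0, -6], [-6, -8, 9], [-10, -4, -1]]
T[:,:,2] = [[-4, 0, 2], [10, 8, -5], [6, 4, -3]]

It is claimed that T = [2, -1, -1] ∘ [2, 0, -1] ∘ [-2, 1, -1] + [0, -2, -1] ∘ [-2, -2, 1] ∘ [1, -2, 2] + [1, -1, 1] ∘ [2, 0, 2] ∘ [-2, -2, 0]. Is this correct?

Yes

Reconstruct entrywise from the claimed factors. For example, T[1,2,1] = 9 and Σₗ aₗ[1]bₗ[2]cₗ[1] = (-1)·(-1)·(1) + (-2)·(1)·(-2) + (-1)·(2)·(-2) = 9; checking all 27 entries, every one matches. The claim holds.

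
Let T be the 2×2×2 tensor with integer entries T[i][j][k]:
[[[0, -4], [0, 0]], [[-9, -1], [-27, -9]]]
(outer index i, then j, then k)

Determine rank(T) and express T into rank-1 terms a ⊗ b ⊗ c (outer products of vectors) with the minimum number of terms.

rank(T) = 2

Lower bound: the mode-3 unfolding of T (rows indexed by k, columns by (i,j) = (0,0), (0,1), (1,0), (1,1)) is [[0, 0, -9, -27], [-4, 0, -1, -9]].
There the 2×2 minor on rows k ∈ {0, 1}, columns (i,j) ∈ {(0,0), (1,0)} is det [[0, -9], [-4, -1]] = -36 ≠ 0, so this unfolding has rank ≥ 2; CP rank is at least every unfolding rank, so rank(T) ≥ 2. (Flattening ranks never certify an upper bound on CP rank; for that we must actually write T with 2 rank-1 terms.)
Upper bound — finding two terms. Write S_k = T[:,:,k] for the frontal slices: S₀ = [[0, 0], [-9, -27]], S₁ = [[-4, 0], [-1, -9]].
If T = a₁ ⊗ b₁ ⊗ c₁ + a₂ ⊗ b₂ ⊗ c₂ then each S_k = c₁[k]·a₁b₁ᵀ + c₂[k]·a₂b₂ᵀ. S₀ and S₁ are linearly independent, so a₁b₁ᵀ and a₂b₂ᵀ must span the same plane of matrices: they are the rank-1 matrices of the form x·S₀ + y·S₁.
det(x·S₀ + y·S₁) is 108·xy + 36·y² = 36·(y)(3·x + y), vanishing at (x:y) = (1:0) and (1:-3).
M₁ = S₀ = [[0, 0], [-9, -27]] = (-9)·(0, 1)(1, 3)ᵀ and M₂ = S₀ − 3·S₁ = [[12, 0], [-6, 0]] = 6·(2, -1)(1, 0)ᵀ, so take a₁ = (0, 1), b₁ = (1, 3), a₂ = (2, -1), b₂ = (1, 0).
Each slice is an integer combination of E₁ = a₁b₁ᵀ and E₂ = a₂b₂ᵀ: S₀ = −9·E₁, S₁ = −3·E₁ − 2·E₂; reading off coefficients, c₁ = (-9, -3) and c₂ = (0, -2).
Hence T = (0, 1) ⊗ (1, 3) ⊗ (-9, -3) + (2, -1) ⊗ (1, 0) ⊗ (0, -2), so rank(T) ≤ 2.
These bounds meet, so rank(T) = 2.
Check entry T[1,1,1] = -9: (1)·(3)·(-3) + (-1)·(0)·(-2) = -9.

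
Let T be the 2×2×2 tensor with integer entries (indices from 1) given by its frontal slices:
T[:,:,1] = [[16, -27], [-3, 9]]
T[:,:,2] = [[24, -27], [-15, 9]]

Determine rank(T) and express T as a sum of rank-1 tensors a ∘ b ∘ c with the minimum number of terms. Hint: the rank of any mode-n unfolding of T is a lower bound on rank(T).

rank(T) = 2

Lower bound: the mode-2 unfolding of T (rows indexed by j, columns by (i,k) = (1,1), (1,2), (2,1), (2,2)) is [[16, 24, -3, -15], [-27, -27, 9, 9]].
There the 2×2 minor on rows j ∈ {1, 2}, columns (i,k) ∈ {(1,1), (1,2)} is det [[16, 24], [-27, -27]] = 216 ≠ 0, so this unfolding has rank ≥ 2; CP rank is at least every unfolding rank, so rank(T) ≥ 2. (Flattening ranks never certify an upper bound on CP rank; for that we must actually write T with 2 rank-1 terms.)
Upper bound — finding two terms. Write S_k = T[:,:,k] for the frontal slices: S₁ = [[16, -27], [-3, 9]], S₂ = [[24, -27], [-15, 9]].
If T = a₁ ∘ b₁ ∘ c₁ + a₂ ∘ b₂ ∘ c₂ then each S_k = c₁[k]·a₁b₁ᵀ + c₂[k]·a₂b₂ᵀ. S₁ and S₂ are linearly independent, so a₁b₁ᵀ and a₂b₂ᵀ must span the same plane of matrices: they are the rank-1 matrices of the form x·S₁ + y·S₂.
det(x·S₁ + y·S₂) is 63·x² − 126·xy − 189·y² = 63·(x − 3·y)(x + y), vanishing at (x:y) = (3:1) and (1:-1).
M₁ = 3·S₁ + S₂ = [[72, -108], [-24, 36]] = 12·[3, -1][2, -3]ᵀ and M₂ = S₁ − S₂ = [[-8, 0], [12, 0]] = (-4)·[2, -3][1, 0]ᵀ, so take a₁ = [3, -1], b₁ = [2, -3], a₂ = [2, -3], b₂ = [1, 0].
Each slice is an integer combination of E₁ = a₁b₁ᵀ and E₂ = a₂b₂ᵀ: S₁ = 3·E₁ − E₂, S₂ = 3·E₁ + 3·E₂; reading off coefficients, c₁ = [3, 3] and c₂ = [-1, 3].
Hence T = [3, -1] ∘ [2, -3] ∘ [3, 3] + [2, -3] ∘ [1, 0] ∘ [-1, 3], so rank(T) ≤ 2.
These bounds meet, so rank(T) = 2.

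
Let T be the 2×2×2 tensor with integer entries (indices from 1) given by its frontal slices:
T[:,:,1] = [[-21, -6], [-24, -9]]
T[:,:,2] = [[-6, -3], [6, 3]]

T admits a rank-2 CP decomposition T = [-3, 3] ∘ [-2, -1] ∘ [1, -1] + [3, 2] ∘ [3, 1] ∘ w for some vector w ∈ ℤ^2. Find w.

Subtract the known terms from T to get the rank-1 residual R = [3, 2] ∘ [3, 1] ∘ w, so R[i,j,k] = a[i]·b[j]·w[k]. Pick indices with nonzero a[1]·b[1] = (3)·(3) = 9. Only the fibre through (1,1,·) is needed: R[1,1,:] = T[1,1,:] − Σₗ aₗ[1]bₗ[1]cₗ = [-21, -6] − (-3)·(-2)·[1, -1] = [-27, 0]. Then w[k] = R[1,1,k] / 9 for each k, giving w = [-27, 0] / 9 = [-3, 0].

w = [-3, 0]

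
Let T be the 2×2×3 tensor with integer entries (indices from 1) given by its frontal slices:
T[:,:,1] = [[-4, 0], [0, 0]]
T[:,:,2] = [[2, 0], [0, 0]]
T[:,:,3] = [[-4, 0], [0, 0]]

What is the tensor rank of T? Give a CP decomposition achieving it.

rank(T) = 1

Lower bound: T ≠ 0 (e.g. T[1,1,1] = -4), so rank(T) ≥ 1.
Upper bound: if T = a ⊗ b ⊗ c then every fibre of T is a multiple of the corresponding factor, so read the factors off the fibres through the nonzero entry T[1,1,1] = -4.
The mode-1 fibre T[:,1,1] = [-4, 0] gives a = (1, 0) (primitive direction); the mode-2 fibre T[1,:,1] = [-4, 0] gives b = (1, 0); then c[k] = T[1,1,k] / (a[1]·b[1]) = [-4, 2, -4] / 1 = (-4, 2, -4).
Expanding (1, 0) ⊗ (1, 0) ⊗ (-4, 2, -4) reproduces all 12 entries of T, so T = (1, 0) ⊗ (1, 0) ⊗ (-4, 2, -4) and rank(T) ≤ 1.
These bounds meet, so rank(T) = 1.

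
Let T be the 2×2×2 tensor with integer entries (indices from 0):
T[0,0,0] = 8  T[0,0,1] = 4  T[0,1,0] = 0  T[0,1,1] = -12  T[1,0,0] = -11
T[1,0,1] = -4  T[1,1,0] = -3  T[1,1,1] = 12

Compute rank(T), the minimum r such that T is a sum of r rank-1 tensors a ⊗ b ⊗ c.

Lower bound: the mode-1 unfolding of T (rows indexed by i, columns by (j,k) = (0,0), (0,1), (1,0), (1,1)) is [[8, 4, 0, -12], [-11, -4, -3, 12]].
There the 2×2 minor on rows i ∈ {0, 1}, columns (j,k) ∈ {(0,0), (0,1)} is det [[8, 4], [-11, -4]] = 12 ≠ 0, so this unfolding has rank ≥ 2; CP rank is at least every unfolding rank, so rank(T) ≥ 2. (This is only a lower bound: in general the CP rank may exceed every unfolding rank, so we still need to exhibit 2 rank-1 terms summing to T.)
Upper bound — finding two terms. Write S_k = T[:,:,k] for the frontal slices: S₀ = [[8, 0], [-11, -3]], S₁ = [[4, -12], [-4, 12]].
If T = a₁ ⊗ b₁ ⊗ c₁ + a₂ ⊗ b₂ ⊗ c₂ then each S_k = c₁[k]·a₁b₁ᵀ + c₂[k]·a₂b₂ᵀ. S₀ and S₁ are linearly independent, so a₁b₁ᵀ and a₂b₂ᵀ must span the same plane of matrices: they are the rank-1 matrices of the form x·S₀ + y·S₁.
det(x·S₀ + y·S₁) is −24·x² − 48·xy = (-24)·(x + 2·y)(x), vanishing at (x:y) = (2:-1) and (0:1).
M₁ = 2·S₀ − S₁ = [[12, 12], [-18, -18]] = 6·(2, -3)(1, 1)ᵀ and M₂ = S₁ = [[4, -12], [-4, 12]] = 4·(1, -1)(1, -3)ᵀ, so take a₁ = (2, -3), b₁ = (1, 1), a₂ = (1, -1), b₂ = (1, -3).
Each slice is an integer combination of E₁ = a₁b₁ᵀ and E₂ = a₂b₂ᵀ: S₀ = 3·E₁ + 2·E₂, S₁ = 4·E₂; reading off coefficients, c₁ = (3, 0) and c₂ = (2, 4).
Hence T = (2, -3) ⊗ (1, 1) ⊗ (3, 0) + (1, -1) ⊗ (1, -3) ⊗ (2, 4), so rank(T) ≤ 2.
These bounds meet, so rank(T) = 2.

2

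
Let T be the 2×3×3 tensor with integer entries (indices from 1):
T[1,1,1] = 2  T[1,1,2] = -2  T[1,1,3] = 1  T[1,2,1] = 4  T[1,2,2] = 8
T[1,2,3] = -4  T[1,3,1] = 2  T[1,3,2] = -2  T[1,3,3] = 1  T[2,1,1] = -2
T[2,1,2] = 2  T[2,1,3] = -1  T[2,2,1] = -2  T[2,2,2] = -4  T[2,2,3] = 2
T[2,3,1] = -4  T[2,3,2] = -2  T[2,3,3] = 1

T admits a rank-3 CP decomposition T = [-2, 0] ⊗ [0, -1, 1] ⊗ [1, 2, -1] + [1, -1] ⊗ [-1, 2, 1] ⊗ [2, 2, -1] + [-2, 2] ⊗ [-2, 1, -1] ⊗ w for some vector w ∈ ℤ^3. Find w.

Subtract the known terms from T to get the rank-1 residual R = [-2, 2] ⊗ [-2, 1, -1] ⊗ w, so R[i,j,k] = a[i]·b[j]·w[k]. Pick indices with nonzero a[1]·b[1] = (-2)·(-2) = 4. Only the fibre through (1,1,·) is needed: R[1,1,:] = T[1,1,:] − Σₗ aₗ[1]bₗ[1]cₗ = [2, -2, 1] − (-2)·(0)·[1, 2, -1] − (1)·(-1)·[2, 2, -1] = [4, 0, 0]. Then w[k] = R[1,1,k] / 4 for each k, giving w = [4, 0, 0] / 4 = [1, 0, 0].

w = [1, 0, 0]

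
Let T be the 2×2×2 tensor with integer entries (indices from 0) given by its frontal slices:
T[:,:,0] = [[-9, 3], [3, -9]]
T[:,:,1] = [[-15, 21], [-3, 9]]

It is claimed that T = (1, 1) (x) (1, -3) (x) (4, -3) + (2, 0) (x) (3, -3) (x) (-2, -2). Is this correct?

No

Reconstruct entry (0,0,0) from the claimed factors: Σₗ aₗ[0]bₗ[0]cₗ[0] = (1)·(1)·(4) + (2)·(3)·(-2) = -8, but T[0,0,0] = -9. The claim is false.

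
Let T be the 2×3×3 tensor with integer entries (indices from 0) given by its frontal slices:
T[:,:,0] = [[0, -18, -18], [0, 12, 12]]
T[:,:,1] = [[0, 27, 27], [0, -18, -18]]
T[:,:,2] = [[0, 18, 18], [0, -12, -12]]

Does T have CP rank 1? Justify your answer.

Yes

If T = a (x) b (x) c then every fibre of T is a multiple of the corresponding factor, so read the factors off the fibres through the nonzero entry T[0,1,0] = -18.
The mode-1 fibre T[:,1,0] = [-18, 12] gives a = (3, -2) (primitive direction); the mode-2 fibre T[0,:,0] = [0, -18, -18] gives b = (0, 1, 1); then c[k] = T[0,1,k] / (a[0]·b[1]) = [-18, 27, 18] / 3 = (-6, 9, 6).
Expanding (3, -2) (x) (0, 1, 1) (x) (-6, 9, 6) reproduces all 18 entries of T, so T = (3, -2) (x) (0, 1, 1) (x) (-6, 9, 6) and rank(T) ≤ 1.
Equivalently every frontal slice T[:,:,k] is c[k] times the rank-1 matrix (3, -2) (x) (0, 1, 1). So T has rank 1 (it is nonzero).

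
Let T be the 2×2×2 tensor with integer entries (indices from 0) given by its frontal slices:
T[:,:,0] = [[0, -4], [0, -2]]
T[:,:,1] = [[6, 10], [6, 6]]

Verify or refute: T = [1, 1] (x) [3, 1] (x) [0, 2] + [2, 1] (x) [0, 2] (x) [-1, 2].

Reconstruct entrywise from the claimed factors. For example, T[1,0,1] = 6 and Σₗ aₗ[1]bₗ[0]cₗ[1] = (1)·(3)·(2) + (1)·(0)·(2) = 6; checking all 8 entries, every one matches. The claim holds.

Yes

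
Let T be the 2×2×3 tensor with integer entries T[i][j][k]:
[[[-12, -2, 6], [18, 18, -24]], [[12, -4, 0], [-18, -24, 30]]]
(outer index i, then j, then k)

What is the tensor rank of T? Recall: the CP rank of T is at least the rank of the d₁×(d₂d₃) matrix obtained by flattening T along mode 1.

2

Lower bound: the mode-2 unfolding of T (rows indexed by j, columns by (i,k) = (0,0), (0,1), (0,2), (1,0), (1,1), (1,2)) is [[-12, -2, 6, 12, -4, 0], [18, 18, -24, -18, -24, 30]].
There the 2×2 minor on rows j ∈ {0, 1}, columns (i,k) ∈ {(0,0), (0,1)} is det [[-12, -2], [18, 18]] = -180 ≠ 0, so this unfolding has rank ≥ 2; CP rank is at least every unfolding rank, so rank(T) ≥ 2. (Flattening ranks never certify an upper bound on CP rank; for that we must actually write T with 2 rank-1 terms.)
Upper bound — finding two terms. Write S_k = T[:,:,k] for the frontal slices: S₀ = [[-12, 18], [12, -18]], S₁ = [[-2, 18], [-4, -24]], S₂ = [[6, -24], [0, 30]].
If T = a₁ ∘ b₁ ∘ c₁ + a₂ ∘ b₂ ∘ c₂ then each S_k = c₁[k]·a₁b₁ᵀ + c₂[k]·a₂b₂ᵀ. S₀ and S₁ are linearly independent, so a₁b₁ᵀ and a₂b₂ᵀ must span the same plane of matrices: they are the rank-1 matrices of the form x·S₀ + y·S₁.
det(x·S₀ + y·S₁) is 180·xy + 120·y² = 60·(3·x + 2·y)(y), vanishing at (x:y) = (2:-3) and (1:0).
M₁ = 2·S₀ − 3·S₁ = [[-18, -18], [36, 36]] = (-18)·(1, -2)(1, 1)ᵀ and M₂ = S₀ = [[-12, 18], [12, -18]] = (-6)·(1, -1)(2, -3)ᵀ, so take a₁ = (1, -2), b₁ = (1, 1), a₂ = (1, -1), b₂ = (2, -3).
Each slice is an integer combination of E₁ = a₁b₁ᵀ and E₂ = a₂b₂ᵀ: S₀ = −6·E₂, S₁ = 6·E₁ − 4·E₂, S₂ = −6·E₁ + 6·E₂; reading off coefficients, c₁ = (0, 6, -6) and c₂ = (-6, -4, 6).
Hence T = (1, -2) ∘ (1, 1) ∘ (0, 6, -6) + (1, -1) ∘ (2, -3) ∘ (-6, -4, 6), so rank(T) ≤ 2.
These bounds meet, so rank(T) = 2.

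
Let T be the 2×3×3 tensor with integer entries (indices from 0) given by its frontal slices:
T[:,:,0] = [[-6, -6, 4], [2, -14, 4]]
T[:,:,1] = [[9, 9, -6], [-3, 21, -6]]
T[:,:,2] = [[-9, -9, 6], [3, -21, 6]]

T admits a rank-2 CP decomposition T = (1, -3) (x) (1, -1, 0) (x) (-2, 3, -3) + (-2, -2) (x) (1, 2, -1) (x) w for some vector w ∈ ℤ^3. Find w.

w = (2, -3, 3)

Subtract the known terms from T to get the rank-1 residual R = (-2, -2) (x) (1, 2, -1) (x) w, so R[i,j,k] = a[i]·b[j]·w[k]. Pick indices with nonzero a[0]·b[0] = (-2)·(1) = -2. Only the fibre through (0,0,·) is needed: R[0,0,:] = T[0,0,:] − Σₗ aₗ[0]bₗ[0]cₗ = [-6, 9, -9] − (1)·(1)·(-2, 3, -3) = [-4, 6, -6]. Then w[k] = R[0,0,k] / -2 for each k, giving w = [-4, 6, -6] / -2 = (2, -3, 3).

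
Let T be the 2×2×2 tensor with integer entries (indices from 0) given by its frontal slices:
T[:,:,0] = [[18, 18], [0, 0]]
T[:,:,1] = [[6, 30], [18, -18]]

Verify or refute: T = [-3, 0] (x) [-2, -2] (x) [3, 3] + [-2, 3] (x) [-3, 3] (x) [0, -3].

Reconstruct entry (0,0,1) from the claimed factors: Σₗ aₗ[0]bₗ[0]cₗ[1] = (-3)·(-2)·(3) + (-2)·(-3)·(-3) = 0, but T[0,0,1] = 6. The claim is false.

No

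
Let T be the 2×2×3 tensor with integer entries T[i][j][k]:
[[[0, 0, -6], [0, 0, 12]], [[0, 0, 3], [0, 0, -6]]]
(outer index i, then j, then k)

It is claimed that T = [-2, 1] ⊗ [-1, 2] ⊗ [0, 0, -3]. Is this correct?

Yes

Reconstruct entrywise from the claimed factors. For example, T[0,0,0] = 0 and Σₗ aₗ[0]bₗ[0]cₗ[0] = (-2)·(-1)·(0) = 0; checking all 12 entries, every one matches. The claim holds.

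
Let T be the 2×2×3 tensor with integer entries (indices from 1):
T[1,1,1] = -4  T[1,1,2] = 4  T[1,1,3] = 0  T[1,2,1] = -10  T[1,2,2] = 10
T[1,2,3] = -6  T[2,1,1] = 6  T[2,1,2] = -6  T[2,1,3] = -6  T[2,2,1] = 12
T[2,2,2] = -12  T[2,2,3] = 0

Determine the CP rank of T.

2

Lower bound: the mode-1 unfolding of T (rows indexed by i, columns by (j,k) = (1,1), (1,2), (1,3), (2,1), (2,2), (2,3)) is [[-4, 4, 0, -10, 10, -6], [6, -6, -6, 12, -12, 0]].
There the 2×2 minor on rows i ∈ {1, 2}, columns (j,k) ∈ {(1,1), (1,3)} is det [[-4, 0], [6, -6]] = 24 ≠ 0, so this unfolding has rank ≥ 2; CP rank is at least every unfolding rank, so rank(T) ≥ 2. (This is only a lower bound: in general the CP rank may exceed every unfolding rank, so we still need to exhibit 2 rank-1 terms summing to T.)
Upper bound — finding two terms. Write S_k = T[:,:,k] for the frontal slices: S₁ = [[-4, -10], [6, 12]], S₂ = [[4, 10], [-6, -12]], S₃ = [[0, -6], [-6, 0]].
If T = a₁ (x) b₁ (x) c₁ + a₂ (x) b₂ (x) c₂ then each S_k = c₁[k]·a₁b₁ᵀ + c₂[k]·a₂b₂ᵀ. S₁ and S₃ are linearly independent, so a₁b₁ᵀ and a₂b₂ᵀ must span the same plane of matrices: they are the rank-1 matrices of the form x·S₁ + y·S₃.
det(x·S₁ + y·S₃) is 12·x² − 24·xy − 36·y² = 12·(x − 3·y)(x + y), vanishing at (x:y) = (3:1) and (1:-1).
M₁ = 3·S₁ + S₃ = [[-12, -36], [12, 36]] = (-12)·[1, -1][1, 3]ᵀ and M₂ = S₁ − S₃ = [[-4, -4], [12, 12]] = (-4)·[1, -3][1, 1]ᵀ, so take a₁ = [1, -1], b₁ = [1, 3], a₂ = [1, -3], b₂ = [1, 1].
Each slice is an integer combination of E₁ = a₁b₁ᵀ and E₂ = a₂b₂ᵀ: S₁ = −3·E₁ − E₂, S₂ = 3·E₁ + E₂, S₃ = −3·E₁ + 3·E₂; reading off coefficients, c₁ = [-3, 3, -3] and c₂ = [-1, 1, 3].
Hence T = [1, -1] (x) [1, 3] (x) [-3, 3, -3] + [1, -3] (x) [1, 1] (x) [-1, 1, 3], so rank(T) ≤ 2.
These bounds meet, so rank(T) = 2.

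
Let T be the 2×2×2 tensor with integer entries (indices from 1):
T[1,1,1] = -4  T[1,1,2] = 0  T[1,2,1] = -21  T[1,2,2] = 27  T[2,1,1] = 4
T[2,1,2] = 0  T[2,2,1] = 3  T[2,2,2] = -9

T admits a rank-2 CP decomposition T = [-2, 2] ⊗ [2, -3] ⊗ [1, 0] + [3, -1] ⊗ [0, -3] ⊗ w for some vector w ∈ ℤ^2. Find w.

Subtract the known terms from T to get the rank-1 residual R = [3, -1] ⊗ [0, -3] ⊗ w, so R[i,j,k] = a[i]·b[j]·w[k]. Pick indices with nonzero a[1]·b[2] = (3)·(-3) = -9. Only the fibre through (1,2,·) is needed: R[1,2,:] = T[1,2,:] − Σₗ aₗ[1]bₗ[2]cₗ = [-21, 27] − (-2)·(-3)·[1, 0] = [-27, 27]. Then w[k] = R[1,2,k] / -9 for each k, giving w = [-27, 27] / -9 = [3, -3].

w = [3, -3]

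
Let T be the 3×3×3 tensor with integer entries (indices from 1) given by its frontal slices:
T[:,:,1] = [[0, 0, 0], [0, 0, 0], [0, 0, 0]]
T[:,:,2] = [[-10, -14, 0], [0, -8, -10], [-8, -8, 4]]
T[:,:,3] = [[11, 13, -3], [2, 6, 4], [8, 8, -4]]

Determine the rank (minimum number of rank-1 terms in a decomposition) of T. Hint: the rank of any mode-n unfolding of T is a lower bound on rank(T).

Lower bound: the mode-2 unfolding of T (rows indexed by j, columns by (i,k) = (1,1), (1,2), (1,3), (2,1), (2,2), (2,3), (3,1), (3,2), (3,3)) is [[0, -10, 11, 0, 0, 2, 0, -8, 8], [0, -14, 13, 0, -8, 6, 0, -8, 8], [0, 0, -3, 0, -10, 4, 0, 4, -4]].
There the 2×2 minor on rows j ∈ {1, 2}, columns (i,k) ∈ {(1,2), (1,3)} is det [[-10, 11], [-14, 13]] = 24 ≠ 0, so this unfolding has rank ≥ 2; CP rank is at least every unfolding rank, so rank(T) ≥ 2. (Unfolding ranks only ever bound the CP rank from below — rank(T) can be strictly larger than all of them — so the matching upper bound has to come from an explicit 2-term decomposition.)
Upper bound — finding two terms. Write S_k = T[:,:,k] for the frontal slices: S₁ = [[0, 0, 0], [0, 0, 0], [0, 0, 0]], S₂ = [[-10, -14, 0], [0, -8, -10], [-8, -8, 4]], S₃ = [[11, 13, -3], [2, 6, 4], [8, 8, -4]].
If T = a₁ ∘ b₁ ∘ c₁ + a₂ ∘ b₂ ∘ c₂ then each S_k = c₁[k]·a₁b₁ᵀ + c₂[k]·a₂b₂ᵀ. S₂ and S₃ are linearly independent, so a₁b₁ᵀ and a₂b₂ᵀ must span the same plane of matrices: they are the rank-1 matrices of the form x·S₂ + y·S₃.
The 2×2 minor of x·S₂ + y·S₃ on rows {1,2}, columns {1,2} is 80·x² − 120·xy + 40·y² = 40·(2·x − y)(x − y), vanishing at (x:y) = (1:2) and (1:1).
M₁ = S₂ + 2·S₃ = [[12, 12, -6], [4, 4, -2], [8, 8, -4]] = 2·[3, 1, 2][2, 2, -1]ᵀ and M₂ = S₂ + S₃ = [[1, -1, -3], [2, -2, -6], [0, 0, 0]] = [1, 2, 0][1, -1, -3]ᵀ, so take a₁ = [3, 1, 2], b₁ = [2, 2, -1], a₂ = [1, 2, 0], b₂ = [1, -1, -3].
Each slice is an integer combination of E₁ = a₁b₁ᵀ and E₂ = a₂b₂ᵀ: S₁ = 0, S₂ = −2·E₁ + 2·E₂, S₃ = 2·E₁ − E₂; reading off coefficients, c₁ = [0, -2, 2] and c₂ = [0, 2, -1].
Hence T = [3, 1, 2] ∘ [2, 2, -1] ∘ [0, -2, 2] + [1, 2, 0] ∘ [1, -1, -3] ∘ [0, 2, -1], so rank(T) ≤ 2.
These bounds meet, so rank(T) = 2.
Check entry T[1,1,1] = 0: (3)·(2)·(0) + (1)·(1)·(0) = 0.

2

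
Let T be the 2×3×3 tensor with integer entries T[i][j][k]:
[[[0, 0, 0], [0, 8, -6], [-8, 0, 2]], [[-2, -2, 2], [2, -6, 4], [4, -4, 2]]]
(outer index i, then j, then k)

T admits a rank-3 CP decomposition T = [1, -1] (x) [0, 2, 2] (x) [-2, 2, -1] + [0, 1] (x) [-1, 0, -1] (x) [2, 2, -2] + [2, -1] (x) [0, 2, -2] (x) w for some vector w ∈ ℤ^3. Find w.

w = [1, 1, -1]

Subtract the known terms from T to get the rank-1 residual R = [2, -1] (x) [0, 2, -2] (x) w, so R[i,j,k] = a[i]·b[j]·w[k]. Pick indices with nonzero a[0]·b[1] = (2)·(2) = 4. Only the fibre through (0,1,·) is needed: R[0,1,:] = T[0,1,:] − Σₗ aₗ[0]bₗ[1]cₗ = [0, 8, -6] − (1)·(2)·[-2, 2, -1] − (0)·(0)·[2, 2, -2] = [4, 4, -4]. Then w[k] = R[0,1,k] / 4 for each k, giving w = [4, 4, -4] / 4 = [1, 1, -1].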